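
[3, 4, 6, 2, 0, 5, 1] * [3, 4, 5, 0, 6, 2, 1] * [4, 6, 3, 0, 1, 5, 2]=[4, 2, 6, 5, 0, 3, 1]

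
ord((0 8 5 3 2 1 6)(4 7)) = 14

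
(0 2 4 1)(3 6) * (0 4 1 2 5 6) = (0 5 6 3)(1 4 2)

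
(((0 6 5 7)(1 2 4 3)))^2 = (0 5)(1 4)(2 3)(6 7)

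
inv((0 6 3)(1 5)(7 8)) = (0 3 6)(1 5)(7 8)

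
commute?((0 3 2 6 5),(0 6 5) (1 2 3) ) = no:(0 3 2 6 5)*(0 6 5) (1 2 3) = (0 1 2 5 6),(0 6 5) (1 2 3)*(0 3 2 6 5) = (0 5 3 1 6) 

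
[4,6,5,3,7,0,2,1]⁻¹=[5,7,6,3,0,2,1,4]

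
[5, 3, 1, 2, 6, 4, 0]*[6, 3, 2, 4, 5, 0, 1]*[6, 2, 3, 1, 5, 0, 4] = [6, 5, 1, 3, 2, 0, 4]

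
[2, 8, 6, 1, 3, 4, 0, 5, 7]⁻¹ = [6, 3, 0, 4, 5, 7, 2, 8, 1]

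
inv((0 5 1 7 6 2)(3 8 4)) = (0 2 6 7 1 5)(3 4 8)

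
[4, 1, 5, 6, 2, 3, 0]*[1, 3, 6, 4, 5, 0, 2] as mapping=[0→5, 1→3, 2→0, 3→2, 4→6, 5→4, 6→1] 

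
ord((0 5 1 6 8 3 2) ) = 7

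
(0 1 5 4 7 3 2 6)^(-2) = (0 2 7 5)(1 6 3 4)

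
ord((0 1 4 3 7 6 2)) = 7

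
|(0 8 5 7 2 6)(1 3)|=6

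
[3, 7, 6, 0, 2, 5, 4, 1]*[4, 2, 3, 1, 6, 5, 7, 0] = [1, 0, 7, 4, 3, 5, 6, 2]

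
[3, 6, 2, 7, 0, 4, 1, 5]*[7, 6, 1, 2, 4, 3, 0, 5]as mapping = [0→2, 1→0, 2→1, 3→5, 4→7, 5→4, 6→6, 7→3]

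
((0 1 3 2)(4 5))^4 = ()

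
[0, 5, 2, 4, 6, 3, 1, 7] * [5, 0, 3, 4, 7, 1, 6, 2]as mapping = [0→5, 1→1, 2→3, 3→7, 4→6, 5→4, 6→0, 7→2]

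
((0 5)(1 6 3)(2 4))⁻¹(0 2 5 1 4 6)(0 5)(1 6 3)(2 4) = (0 6 2 3 5 4)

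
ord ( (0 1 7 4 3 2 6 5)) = 8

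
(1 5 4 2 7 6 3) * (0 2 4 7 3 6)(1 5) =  (0 2 3 5 7)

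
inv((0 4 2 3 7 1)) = (0 1 7 3 2 4)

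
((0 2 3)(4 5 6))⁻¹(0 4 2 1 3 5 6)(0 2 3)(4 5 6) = (0 6 4 2 5 3 1)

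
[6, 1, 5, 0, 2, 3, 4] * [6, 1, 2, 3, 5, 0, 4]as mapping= [0→4, 1→1, 2→0, 3→6, 4→2, 5→3, 6→5]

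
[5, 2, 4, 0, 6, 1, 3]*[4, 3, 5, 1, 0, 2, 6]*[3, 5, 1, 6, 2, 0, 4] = [1, 0, 3, 2, 4, 6, 5]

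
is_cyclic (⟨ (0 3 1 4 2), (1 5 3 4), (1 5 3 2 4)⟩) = no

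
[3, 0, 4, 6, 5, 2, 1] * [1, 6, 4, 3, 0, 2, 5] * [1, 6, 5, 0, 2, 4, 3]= [0, 6, 1, 4, 5, 2, 3]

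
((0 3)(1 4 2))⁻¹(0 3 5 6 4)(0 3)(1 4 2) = (0 5 6 2 3)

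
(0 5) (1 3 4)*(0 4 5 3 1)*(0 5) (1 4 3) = (0 1 4 5 3) 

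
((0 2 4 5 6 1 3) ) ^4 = (0 6 2 1 4 3 5) 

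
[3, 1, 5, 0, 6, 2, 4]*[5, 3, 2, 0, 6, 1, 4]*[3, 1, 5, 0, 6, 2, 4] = [3, 0, 1, 2, 6, 5, 4]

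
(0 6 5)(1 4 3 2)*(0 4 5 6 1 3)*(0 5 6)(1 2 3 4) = (0 2 4 5 1 6)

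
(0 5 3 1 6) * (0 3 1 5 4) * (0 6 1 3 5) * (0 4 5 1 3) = (0 5)(1 3 4 6)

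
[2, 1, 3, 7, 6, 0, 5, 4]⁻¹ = [5, 1, 0, 2, 7, 6, 4, 3]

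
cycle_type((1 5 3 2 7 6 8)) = 7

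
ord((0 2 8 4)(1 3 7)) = 12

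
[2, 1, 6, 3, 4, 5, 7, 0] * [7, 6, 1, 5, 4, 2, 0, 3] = [1, 6, 0, 5, 4, 2, 3, 7]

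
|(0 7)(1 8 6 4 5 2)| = 6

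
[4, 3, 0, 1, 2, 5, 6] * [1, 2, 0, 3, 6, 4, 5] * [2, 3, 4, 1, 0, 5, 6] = [6, 1, 3, 4, 2, 0, 5]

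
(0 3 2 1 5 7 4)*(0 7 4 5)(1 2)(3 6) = (0 6 3 1)(4 7 5)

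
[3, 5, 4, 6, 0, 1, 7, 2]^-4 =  [6, 1, 0, 7, 3, 5, 2, 4]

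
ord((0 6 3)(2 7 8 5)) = 12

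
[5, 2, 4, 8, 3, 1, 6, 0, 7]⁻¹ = [7, 5, 1, 4, 2, 0, 6, 8, 3]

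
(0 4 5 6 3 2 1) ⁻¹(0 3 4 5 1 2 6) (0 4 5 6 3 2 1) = (0 1 3 4 2 5 6) 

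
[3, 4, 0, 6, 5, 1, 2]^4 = [0, 4, 2, 3, 5, 1, 6]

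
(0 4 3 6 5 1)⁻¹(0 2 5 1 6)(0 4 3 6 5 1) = (0 5 4 2 1)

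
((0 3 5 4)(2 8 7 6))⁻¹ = (0 4 5 3)(2 6 7 8)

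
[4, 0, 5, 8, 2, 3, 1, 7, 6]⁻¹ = [1, 6, 4, 5, 0, 2, 8, 7, 3]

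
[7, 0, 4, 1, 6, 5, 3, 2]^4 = [6, 4, 1, 2, 0, 5, 7, 3]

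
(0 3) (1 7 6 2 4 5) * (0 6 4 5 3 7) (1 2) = (0 7 4 3 6 1) (2 5) 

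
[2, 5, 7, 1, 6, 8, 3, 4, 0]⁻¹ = [8, 3, 0, 6, 7, 1, 4, 2, 5]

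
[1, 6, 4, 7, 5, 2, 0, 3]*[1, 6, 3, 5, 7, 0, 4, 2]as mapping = [0→6, 1→4, 2→7, 3→2, 4→0, 5→3, 6→1, 7→5]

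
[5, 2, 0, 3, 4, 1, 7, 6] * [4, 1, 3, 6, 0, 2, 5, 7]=[2, 3, 4, 6, 0, 1, 7, 5]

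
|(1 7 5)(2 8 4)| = 3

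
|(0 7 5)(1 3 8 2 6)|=15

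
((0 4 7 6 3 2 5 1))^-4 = (0 3)(1 6)(2 4)(5 7)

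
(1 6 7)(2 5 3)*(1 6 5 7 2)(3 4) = (1 5 4 3)(2 7 6)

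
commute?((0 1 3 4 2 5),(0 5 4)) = no:(0 1 3 4 2 5) * (0 5 4) = (0 1 3)(2 4),(0 5 4) * (0 1 3 4 2 5) = (1 3 4)(2 5)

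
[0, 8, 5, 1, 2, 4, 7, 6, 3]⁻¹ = [0, 3, 4, 8, 5, 2, 7, 6, 1]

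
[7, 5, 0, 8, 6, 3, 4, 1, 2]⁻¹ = [2, 7, 8, 5, 6, 1, 4, 0, 3]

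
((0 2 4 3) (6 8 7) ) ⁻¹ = (0 3 4 2) (6 7 8) 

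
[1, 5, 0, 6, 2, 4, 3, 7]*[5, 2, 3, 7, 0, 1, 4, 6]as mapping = [0→2, 1→1, 2→5, 3→4, 4→3, 5→0, 6→7, 7→6]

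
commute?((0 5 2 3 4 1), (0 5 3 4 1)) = no:(0 5 2 3 4 1) * (0 5 3 4 1) = (0 3 1 5 2 4), (0 5 3 4 1) * (0 5 2 3 4 1) = (0 2 3 1 5 4)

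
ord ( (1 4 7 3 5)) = 5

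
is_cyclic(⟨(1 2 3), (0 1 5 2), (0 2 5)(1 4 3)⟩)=no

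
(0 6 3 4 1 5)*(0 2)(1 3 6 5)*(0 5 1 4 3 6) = (0 1 4 6)(2 5)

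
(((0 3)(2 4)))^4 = ()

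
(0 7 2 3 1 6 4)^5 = (0 6 3 7 4 1 2)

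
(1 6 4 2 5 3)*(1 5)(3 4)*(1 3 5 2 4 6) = (2 3)(5 6)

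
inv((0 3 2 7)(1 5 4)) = (0 7 2 3)(1 4 5)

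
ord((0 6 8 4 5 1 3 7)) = 8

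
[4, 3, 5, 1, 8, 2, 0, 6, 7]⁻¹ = [6, 3, 5, 1, 0, 2, 7, 8, 4]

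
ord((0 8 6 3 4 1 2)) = 7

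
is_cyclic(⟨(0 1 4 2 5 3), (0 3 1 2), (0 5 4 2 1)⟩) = no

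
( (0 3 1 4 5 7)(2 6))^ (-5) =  (0 3 1 4 5 7)(2 6)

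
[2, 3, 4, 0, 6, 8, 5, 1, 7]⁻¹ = [3, 7, 0, 1, 2, 6, 4, 8, 5]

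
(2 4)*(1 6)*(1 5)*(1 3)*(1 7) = (1 6 5 3 7)(2 4)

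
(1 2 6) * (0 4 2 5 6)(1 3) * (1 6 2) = (0 4 1 5 2)(3 6)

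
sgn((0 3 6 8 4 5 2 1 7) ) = 1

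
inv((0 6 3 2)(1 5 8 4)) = (0 2 3 6)(1 4 8 5)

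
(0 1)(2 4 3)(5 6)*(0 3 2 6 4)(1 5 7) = (0 5 4 2)(1 3 6 7)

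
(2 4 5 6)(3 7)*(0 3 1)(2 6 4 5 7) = (0 3 2 5 4 7 1)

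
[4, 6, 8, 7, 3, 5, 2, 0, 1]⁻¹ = [7, 8, 6, 4, 0, 5, 1, 3, 2]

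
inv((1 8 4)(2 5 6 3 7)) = (1 4 8)(2 7 3 6 5)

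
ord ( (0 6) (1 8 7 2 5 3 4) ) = 14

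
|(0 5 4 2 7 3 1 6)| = 8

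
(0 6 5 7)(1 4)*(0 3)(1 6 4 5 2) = (0 4 6 2 1 5 7 3)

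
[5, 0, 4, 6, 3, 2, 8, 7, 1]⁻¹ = [1, 8, 5, 4, 2, 0, 3, 7, 6]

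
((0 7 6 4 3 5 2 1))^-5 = (0 4 2 7 3 1 6 5)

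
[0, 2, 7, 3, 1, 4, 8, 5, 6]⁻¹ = [0, 4, 1, 3, 5, 7, 8, 2, 6]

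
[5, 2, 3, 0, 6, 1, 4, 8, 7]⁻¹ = [3, 5, 1, 2, 6, 0, 4, 8, 7]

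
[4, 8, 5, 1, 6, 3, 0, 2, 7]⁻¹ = [6, 3, 7, 5, 0, 2, 4, 8, 1]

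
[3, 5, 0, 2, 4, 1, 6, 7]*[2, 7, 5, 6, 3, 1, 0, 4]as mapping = [0→6, 1→1, 2→2, 3→5, 4→3, 5→7, 6→0, 7→4]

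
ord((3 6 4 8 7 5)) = 6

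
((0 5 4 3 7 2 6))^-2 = (0 2 3 5 6 7 4)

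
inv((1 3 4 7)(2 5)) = (1 7 4 3)(2 5)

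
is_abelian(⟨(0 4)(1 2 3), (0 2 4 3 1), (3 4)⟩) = no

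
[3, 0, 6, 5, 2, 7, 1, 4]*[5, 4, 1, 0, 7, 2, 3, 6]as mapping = [0→0, 1→5, 2→3, 3→2, 4→1, 5→6, 6→4, 7→7]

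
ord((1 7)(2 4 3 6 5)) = 10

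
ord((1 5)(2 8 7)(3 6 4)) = 6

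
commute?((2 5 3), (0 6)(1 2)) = no:(2 5 3)*(0 6)(1 2) = (0 6)(1 2 5 3), (0 6)(1 2)*(2 5 3) = (0 6)(1 5 3 2)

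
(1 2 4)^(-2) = (1 2 4)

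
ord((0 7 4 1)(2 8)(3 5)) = 4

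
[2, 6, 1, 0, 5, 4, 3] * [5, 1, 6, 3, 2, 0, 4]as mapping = [0→6, 1→4, 2→1, 3→5, 4→0, 5→2, 6→3]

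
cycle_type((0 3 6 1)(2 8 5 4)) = 4^2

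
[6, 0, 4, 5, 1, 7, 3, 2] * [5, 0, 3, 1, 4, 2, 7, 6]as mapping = [0→7, 1→5, 2→4, 3→2, 4→0, 5→6, 6→1, 7→3]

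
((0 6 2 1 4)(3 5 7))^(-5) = (3 5 7)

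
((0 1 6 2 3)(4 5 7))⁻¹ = (0 3 2 6 1)(4 7 5)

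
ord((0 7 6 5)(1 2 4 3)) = 4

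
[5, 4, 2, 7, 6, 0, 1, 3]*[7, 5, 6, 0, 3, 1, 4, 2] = [1, 3, 6, 2, 4, 7, 5, 0]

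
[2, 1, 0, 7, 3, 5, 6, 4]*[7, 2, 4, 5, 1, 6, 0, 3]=[4, 2, 7, 3, 5, 6, 0, 1]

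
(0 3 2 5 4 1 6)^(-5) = (0 2 4 6 3 5 1)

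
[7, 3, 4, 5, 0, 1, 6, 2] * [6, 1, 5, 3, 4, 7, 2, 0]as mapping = [0→0, 1→3, 2→4, 3→7, 4→6, 5→1, 6→2, 7→5]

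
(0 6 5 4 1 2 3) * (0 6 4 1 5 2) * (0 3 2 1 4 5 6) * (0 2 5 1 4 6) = (0 1 3 2 5 6 4) 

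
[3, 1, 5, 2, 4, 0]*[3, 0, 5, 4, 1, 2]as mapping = [0→4, 1→0, 2→2, 3→5, 4→1, 5→3]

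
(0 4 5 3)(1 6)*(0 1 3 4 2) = (0 2)(1 6 3)(4 5)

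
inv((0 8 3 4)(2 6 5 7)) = (0 4 3 8)(2 7 5 6)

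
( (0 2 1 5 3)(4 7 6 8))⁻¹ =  (0 3 5 1 2)(4 8 6 7)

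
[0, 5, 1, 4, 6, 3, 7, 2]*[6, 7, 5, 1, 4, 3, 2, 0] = [6, 3, 7, 4, 2, 1, 0, 5]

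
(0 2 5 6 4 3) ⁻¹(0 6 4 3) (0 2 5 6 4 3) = (0 2 4 3) 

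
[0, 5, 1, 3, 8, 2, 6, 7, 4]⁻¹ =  [0, 2, 5, 3, 8, 1, 6, 7, 4]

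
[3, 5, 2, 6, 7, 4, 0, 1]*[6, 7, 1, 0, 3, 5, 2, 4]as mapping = [0→0, 1→5, 2→1, 3→2, 4→4, 5→3, 6→6, 7→7]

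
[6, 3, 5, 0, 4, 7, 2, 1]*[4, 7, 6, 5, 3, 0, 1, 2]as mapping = [0→1, 1→5, 2→0, 3→4, 4→3, 5→2, 6→6, 7→7]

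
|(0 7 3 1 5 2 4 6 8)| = 9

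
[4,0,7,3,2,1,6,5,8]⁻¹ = [1,5,4,3,0,7,6,2,8]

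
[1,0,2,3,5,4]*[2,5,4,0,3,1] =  [5,2,4,0,1,3]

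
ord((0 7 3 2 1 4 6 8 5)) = 9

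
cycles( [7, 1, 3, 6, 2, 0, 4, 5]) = (0 7 5)(2 3 6 4)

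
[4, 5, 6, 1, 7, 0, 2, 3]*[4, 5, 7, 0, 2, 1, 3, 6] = [2, 1, 3, 5, 6, 4, 7, 0]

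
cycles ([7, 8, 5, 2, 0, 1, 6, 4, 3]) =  (0 7 4)(1 8 3 2 5)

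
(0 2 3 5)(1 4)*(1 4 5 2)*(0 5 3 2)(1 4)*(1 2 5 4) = (0 1 3)(2 5 4)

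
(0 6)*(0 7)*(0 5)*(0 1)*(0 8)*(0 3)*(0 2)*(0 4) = (0 6 7 5 1 8 3 2 4)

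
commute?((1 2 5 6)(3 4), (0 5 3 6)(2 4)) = no:(1 2 5 6)(3 4)*(0 5 3 6)(2 4) = (0 5)(1 4 6)(2 3), (0 5 3 6)(2 4)*(1 2 5 6)(3 4) = (0 6)(1 2 3)(4 5)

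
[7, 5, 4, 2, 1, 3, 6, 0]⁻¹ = [7, 4, 3, 5, 2, 1, 6, 0]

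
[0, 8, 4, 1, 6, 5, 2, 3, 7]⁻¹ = [0, 3, 6, 7, 2, 5, 4, 8, 1]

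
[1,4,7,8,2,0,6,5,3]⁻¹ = [5,0,4,8,1,7,6,2,3]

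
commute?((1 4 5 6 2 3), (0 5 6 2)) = no:(1 4 5 6 2 3)*(0 5 6 2) = (0 5 2 3 1 4 6), (0 5 6 2)*(1 4 5 6 2 3) = (0 6 3 1 4 5 2)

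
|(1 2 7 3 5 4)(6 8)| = 6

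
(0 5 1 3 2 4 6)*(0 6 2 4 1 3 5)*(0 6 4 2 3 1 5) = (0 6 4 3 2 5 1)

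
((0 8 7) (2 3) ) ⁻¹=(0 7 8) (2 3) 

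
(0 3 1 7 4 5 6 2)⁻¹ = (0 2 6 5 4 7 1 3)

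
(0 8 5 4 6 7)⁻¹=(0 7 6 4 5 8)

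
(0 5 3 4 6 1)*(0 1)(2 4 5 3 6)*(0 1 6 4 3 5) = (0 5 4 2 3)(1 6)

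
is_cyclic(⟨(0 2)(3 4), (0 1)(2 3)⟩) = no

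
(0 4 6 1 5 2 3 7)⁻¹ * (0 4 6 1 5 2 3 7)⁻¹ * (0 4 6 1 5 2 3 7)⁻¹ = (0 2 6 7 5 4 3 1)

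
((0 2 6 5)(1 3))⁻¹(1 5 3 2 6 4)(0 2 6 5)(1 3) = (0 1 6 5 4 3)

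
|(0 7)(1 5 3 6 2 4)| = 6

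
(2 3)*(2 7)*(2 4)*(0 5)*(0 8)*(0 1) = (0 5 8 1)(2 3 7 4)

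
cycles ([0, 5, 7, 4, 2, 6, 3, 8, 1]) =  (1 5 6 3 4 2 7 8)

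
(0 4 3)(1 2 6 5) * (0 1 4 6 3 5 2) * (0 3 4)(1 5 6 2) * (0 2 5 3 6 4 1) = (0 5 2 1 6)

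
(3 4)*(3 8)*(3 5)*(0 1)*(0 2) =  (0 1 2)(3 4 8 5)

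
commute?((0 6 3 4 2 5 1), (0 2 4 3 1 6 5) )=no:(0 6 3 4 2 5 1)*(0 2 4 3 1 6 5)=(0 5 6 1 2), (0 2 4 3 1 6 5)*(0 6 3 4 2 5 1)=(0 5 6 1 3) 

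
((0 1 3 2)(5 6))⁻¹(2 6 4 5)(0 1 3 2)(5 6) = (0 5 4 6)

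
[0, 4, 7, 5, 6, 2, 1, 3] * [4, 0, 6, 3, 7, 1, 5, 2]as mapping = [0→4, 1→7, 2→2, 3→1, 4→5, 5→6, 6→0, 7→3]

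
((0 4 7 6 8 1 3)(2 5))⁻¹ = (0 3 1 8 6 7 4)(2 5)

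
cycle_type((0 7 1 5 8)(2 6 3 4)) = 4.5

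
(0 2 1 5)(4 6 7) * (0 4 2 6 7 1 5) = (0 6 1)(2 5 4 7)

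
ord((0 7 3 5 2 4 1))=7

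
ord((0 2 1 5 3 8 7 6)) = 8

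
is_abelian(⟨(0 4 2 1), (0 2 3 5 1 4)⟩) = no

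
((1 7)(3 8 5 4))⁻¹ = (1 7)(3 4 5 8)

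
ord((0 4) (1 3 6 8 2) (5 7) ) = 10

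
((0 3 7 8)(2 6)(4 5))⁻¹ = (0 8 7 3)(2 6)(4 5)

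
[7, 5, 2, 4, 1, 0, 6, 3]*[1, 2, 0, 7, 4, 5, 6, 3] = [3, 5, 0, 4, 2, 1, 6, 7]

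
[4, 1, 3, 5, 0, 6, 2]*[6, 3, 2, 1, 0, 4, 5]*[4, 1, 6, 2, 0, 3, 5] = [4, 2, 1, 0, 5, 3, 6]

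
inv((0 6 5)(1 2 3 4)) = (0 5 6)(1 4 3 2)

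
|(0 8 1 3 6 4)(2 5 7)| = 6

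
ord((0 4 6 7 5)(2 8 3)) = 15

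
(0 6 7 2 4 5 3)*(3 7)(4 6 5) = (0 5 7 2 6 3)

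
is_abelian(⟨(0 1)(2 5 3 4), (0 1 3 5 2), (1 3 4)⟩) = no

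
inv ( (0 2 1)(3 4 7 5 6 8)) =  (0 1 2)(3 8 6 5 7 4)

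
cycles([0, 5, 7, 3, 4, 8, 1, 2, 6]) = (1 5 8 6)(2 7)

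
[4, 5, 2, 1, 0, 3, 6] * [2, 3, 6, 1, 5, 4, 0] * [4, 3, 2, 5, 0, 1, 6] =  [1, 0, 6, 5, 2, 3, 4]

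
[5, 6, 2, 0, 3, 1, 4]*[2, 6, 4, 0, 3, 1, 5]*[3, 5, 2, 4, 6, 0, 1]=[5, 0, 6, 2, 3, 1, 4]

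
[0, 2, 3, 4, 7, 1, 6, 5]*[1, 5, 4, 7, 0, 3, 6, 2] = [1, 4, 7, 0, 2, 5, 6, 3]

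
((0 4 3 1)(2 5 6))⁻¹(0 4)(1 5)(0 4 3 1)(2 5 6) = (0 6)(3 4)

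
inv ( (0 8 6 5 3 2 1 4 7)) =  (0 7 4 1 2 3 5 6 8)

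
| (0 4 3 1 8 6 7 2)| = 8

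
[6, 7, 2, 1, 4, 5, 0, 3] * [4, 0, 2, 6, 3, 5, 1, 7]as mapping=[0→1, 1→7, 2→2, 3→0, 4→3, 5→5, 6→4, 7→6]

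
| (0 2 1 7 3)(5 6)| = 10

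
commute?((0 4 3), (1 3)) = no:(0 4 3) * (1 3) = (0 4 1 3), (1 3) * (0 4 3) = (0 4 3 1)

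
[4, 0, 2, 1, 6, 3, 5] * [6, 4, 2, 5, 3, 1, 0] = [3, 6, 2, 4, 0, 5, 1]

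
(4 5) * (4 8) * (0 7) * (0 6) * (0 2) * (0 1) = (0 7 6 2 1)(4 5 8)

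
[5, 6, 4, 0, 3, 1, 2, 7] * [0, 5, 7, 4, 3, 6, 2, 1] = [6, 2, 3, 0, 4, 5, 7, 1]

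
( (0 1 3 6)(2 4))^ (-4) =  ()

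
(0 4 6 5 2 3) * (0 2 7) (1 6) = (0 4 1 6 5 7) (2 3) 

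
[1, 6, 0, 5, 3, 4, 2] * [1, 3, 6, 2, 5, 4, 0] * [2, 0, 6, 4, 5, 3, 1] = [4, 2, 0, 5, 6, 3, 1]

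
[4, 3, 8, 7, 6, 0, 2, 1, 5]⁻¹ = [5, 7, 6, 1, 0, 8, 4, 3, 2]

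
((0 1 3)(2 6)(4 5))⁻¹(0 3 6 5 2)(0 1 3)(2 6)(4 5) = (0 2 4 6 1)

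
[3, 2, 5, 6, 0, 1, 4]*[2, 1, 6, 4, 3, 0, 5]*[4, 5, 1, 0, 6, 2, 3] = [6, 3, 4, 2, 1, 5, 0]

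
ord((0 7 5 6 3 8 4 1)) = 8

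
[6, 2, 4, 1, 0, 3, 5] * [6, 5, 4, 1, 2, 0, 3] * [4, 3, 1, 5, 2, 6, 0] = [5, 2, 1, 6, 0, 3, 4]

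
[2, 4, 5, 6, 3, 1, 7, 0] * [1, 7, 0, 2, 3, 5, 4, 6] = [0, 3, 5, 4, 2, 7, 6, 1]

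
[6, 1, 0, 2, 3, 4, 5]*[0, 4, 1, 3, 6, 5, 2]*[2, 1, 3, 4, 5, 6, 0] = [3, 5, 2, 1, 4, 0, 6]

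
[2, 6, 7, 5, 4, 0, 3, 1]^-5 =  [7, 3, 1, 0, 4, 2, 5, 6]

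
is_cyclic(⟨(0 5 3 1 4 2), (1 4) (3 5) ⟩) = no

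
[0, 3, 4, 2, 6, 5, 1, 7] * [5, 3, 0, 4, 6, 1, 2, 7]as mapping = [0→5, 1→4, 2→6, 3→0, 4→2, 5→1, 6→3, 7→7]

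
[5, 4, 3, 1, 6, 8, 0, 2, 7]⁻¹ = [6, 3, 7, 2, 1, 0, 4, 8, 5]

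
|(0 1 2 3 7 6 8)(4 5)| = 14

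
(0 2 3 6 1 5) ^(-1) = (0 5 1 6 3 2) 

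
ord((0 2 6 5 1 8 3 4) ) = 8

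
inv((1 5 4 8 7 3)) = (1 3 7 8 4 5)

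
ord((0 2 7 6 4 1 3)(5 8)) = 14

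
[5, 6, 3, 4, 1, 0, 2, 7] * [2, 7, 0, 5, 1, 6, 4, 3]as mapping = [0→6, 1→4, 2→5, 3→1, 4→7, 5→2, 6→0, 7→3]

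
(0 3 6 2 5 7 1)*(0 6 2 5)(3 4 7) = (0 4 7 1 6 5 3 2)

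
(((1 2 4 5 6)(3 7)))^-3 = (1 4 6 2 5)(3 7)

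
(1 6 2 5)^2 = (1 2)(5 6)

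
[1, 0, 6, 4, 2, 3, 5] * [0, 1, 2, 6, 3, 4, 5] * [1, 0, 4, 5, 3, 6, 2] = [0, 1, 6, 5, 4, 2, 3]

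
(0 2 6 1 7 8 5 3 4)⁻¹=(0 4 3 5 8 7 1 6 2)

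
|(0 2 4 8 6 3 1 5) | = 8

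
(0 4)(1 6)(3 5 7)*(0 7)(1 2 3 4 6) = (0 6 2 3 5)(4 7)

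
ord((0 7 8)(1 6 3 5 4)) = 15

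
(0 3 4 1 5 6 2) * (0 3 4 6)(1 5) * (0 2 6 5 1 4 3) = (0 3 5 2)(1 4)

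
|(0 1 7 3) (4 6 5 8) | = 4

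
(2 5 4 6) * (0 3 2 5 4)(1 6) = (0 3 2 4 1 6 5)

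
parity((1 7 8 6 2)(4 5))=odd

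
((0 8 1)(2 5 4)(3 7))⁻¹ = (0 1 8)(2 4 5)(3 7)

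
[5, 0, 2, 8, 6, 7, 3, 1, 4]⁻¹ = [1, 7, 2, 6, 8, 0, 4, 5, 3]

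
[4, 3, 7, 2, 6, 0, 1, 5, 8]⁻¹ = [5, 6, 3, 1, 0, 7, 4, 2, 8]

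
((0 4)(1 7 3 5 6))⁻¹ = (0 4)(1 6 5 3 7)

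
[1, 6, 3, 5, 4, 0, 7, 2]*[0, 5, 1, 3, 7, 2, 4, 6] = [5, 4, 3, 2, 7, 0, 6, 1] 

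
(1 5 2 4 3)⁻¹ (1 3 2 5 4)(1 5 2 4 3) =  (1 4 2 3 5)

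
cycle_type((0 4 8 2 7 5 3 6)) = 8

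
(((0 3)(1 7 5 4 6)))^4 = (1 6 4 5 7)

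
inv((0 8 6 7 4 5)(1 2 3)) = (0 5 4 7 6 8)(1 3 2)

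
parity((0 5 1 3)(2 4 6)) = odd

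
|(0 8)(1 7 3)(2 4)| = 6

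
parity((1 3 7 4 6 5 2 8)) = odd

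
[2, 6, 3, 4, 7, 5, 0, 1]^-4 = [4, 2, 7, 1, 6, 5, 3, 0]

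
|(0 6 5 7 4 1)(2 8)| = 6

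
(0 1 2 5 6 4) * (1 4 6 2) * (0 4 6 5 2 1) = (0 6 5 1)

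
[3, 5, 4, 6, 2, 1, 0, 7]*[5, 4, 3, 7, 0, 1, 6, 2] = [7, 1, 0, 6, 3, 4, 5, 2]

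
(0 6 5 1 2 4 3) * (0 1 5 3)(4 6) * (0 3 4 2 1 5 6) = (0 2)(3 5 6 4)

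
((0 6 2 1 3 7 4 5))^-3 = (0 7 2 5 3 6 4 1)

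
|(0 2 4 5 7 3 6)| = 7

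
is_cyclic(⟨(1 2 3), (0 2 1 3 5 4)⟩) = no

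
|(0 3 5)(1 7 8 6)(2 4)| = 12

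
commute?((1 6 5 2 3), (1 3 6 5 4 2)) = no:(1 6 5 2 3) * (1 3 6 5 4 2) = (1 5)(2 6 4), (1 3 6 5 4 2) * (1 6 5 2 3) = (2 6)(3 5 4)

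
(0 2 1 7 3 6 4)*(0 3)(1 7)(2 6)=(0 6 4 3 2 7)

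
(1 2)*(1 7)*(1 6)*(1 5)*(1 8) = (1 2 7 6 5 8)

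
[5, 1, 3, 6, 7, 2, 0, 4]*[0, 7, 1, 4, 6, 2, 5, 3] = [2, 7, 4, 5, 3, 1, 0, 6]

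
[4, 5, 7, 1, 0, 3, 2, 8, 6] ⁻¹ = [4, 3, 6, 5, 0, 1, 8, 2, 7] 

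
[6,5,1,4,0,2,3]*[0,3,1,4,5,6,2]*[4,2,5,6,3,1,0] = [5,0,6,1,4,2,3]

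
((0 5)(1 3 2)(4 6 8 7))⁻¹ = (0 5)(1 2 3)(4 7 8 6)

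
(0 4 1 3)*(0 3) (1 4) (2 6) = (0 1) (2 6) 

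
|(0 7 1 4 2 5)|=6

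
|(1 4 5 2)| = 4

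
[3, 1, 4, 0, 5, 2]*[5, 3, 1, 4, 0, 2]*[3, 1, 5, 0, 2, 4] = [2, 0, 3, 4, 5, 1]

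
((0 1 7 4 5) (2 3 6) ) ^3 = (0 4 1 5 7) 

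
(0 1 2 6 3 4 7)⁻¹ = (0 7 4 3 6 2 1)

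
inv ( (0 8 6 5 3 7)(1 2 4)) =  (0 7 3 5 6 8)(1 4 2)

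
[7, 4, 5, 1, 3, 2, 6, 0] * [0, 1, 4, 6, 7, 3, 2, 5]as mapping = [0→5, 1→7, 2→3, 3→1, 4→6, 5→4, 6→2, 7→0]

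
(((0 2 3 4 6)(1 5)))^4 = (0 6 4 3 2)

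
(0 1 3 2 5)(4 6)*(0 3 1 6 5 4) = (0 6)(2 4 5 3)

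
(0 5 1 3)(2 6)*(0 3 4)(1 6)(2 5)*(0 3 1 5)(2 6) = (0 6)(1 4 3)(2 5)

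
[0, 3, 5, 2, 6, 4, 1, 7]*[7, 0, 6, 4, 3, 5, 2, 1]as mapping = [0→7, 1→4, 2→5, 3→6, 4→2, 5→3, 6→0, 7→1]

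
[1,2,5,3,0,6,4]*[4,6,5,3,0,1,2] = [6,5,1,3,4,2,0]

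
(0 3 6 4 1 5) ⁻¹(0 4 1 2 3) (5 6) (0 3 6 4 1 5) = (0 4) (1 5 2 6 3) 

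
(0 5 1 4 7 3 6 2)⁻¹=(0 2 6 3 7 4 1 5)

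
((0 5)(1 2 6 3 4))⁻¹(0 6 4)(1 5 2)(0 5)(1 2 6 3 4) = (0 6 2)(1 5 3)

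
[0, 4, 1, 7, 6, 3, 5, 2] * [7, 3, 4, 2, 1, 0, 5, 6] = [7, 1, 3, 6, 5, 2, 0, 4]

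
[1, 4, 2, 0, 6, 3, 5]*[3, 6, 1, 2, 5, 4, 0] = [6, 5, 1, 3, 0, 2, 4]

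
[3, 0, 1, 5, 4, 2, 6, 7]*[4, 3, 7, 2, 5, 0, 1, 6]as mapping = [0→2, 1→4, 2→3, 3→0, 4→5, 5→7, 6→1, 7→6]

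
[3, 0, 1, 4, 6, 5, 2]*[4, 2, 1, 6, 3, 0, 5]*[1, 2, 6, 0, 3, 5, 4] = [4, 3, 6, 0, 5, 1, 2]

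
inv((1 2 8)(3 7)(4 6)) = (1 8 2)(3 7)(4 6)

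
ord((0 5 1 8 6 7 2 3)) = 8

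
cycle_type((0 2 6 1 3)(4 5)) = 2.5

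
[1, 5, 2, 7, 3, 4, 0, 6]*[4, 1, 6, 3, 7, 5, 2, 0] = [1, 5, 6, 0, 3, 7, 4, 2]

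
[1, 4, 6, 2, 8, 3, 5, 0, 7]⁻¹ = [7, 0, 3, 5, 1, 6, 2, 8, 4]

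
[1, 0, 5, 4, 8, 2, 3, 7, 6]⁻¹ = [1, 0, 5, 6, 3, 2, 8, 7, 4]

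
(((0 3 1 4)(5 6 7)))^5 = (0 3 1 4)(5 7 6)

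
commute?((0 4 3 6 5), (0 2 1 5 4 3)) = no:(0 4 3 6 5)*(0 2 1 5 4 3) = (0 3 6 4)(1 5 2), (0 2 1 5 4 3)*(0 4 3 6 5) = (0 2 1)(3 4 6 5)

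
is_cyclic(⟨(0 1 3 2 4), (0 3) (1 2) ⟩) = no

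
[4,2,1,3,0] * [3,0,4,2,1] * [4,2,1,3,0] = [2,0,4,1,3]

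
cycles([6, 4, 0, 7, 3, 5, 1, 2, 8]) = (0 6 1 4 3 7 2)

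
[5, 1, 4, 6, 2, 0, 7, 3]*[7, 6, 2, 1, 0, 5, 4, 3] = [5, 6, 0, 4, 2, 7, 3, 1]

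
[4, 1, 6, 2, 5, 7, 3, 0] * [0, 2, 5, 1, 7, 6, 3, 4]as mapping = [0→7, 1→2, 2→3, 3→5, 4→6, 5→4, 6→1, 7→0]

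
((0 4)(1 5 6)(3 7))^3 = (0 4)(3 7)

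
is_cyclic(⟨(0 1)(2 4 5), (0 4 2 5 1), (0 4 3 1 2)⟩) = no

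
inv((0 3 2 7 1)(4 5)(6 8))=(0 1 7 2 3)(4 5)(6 8)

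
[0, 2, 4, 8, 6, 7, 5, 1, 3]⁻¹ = [0, 7, 1, 8, 2, 6, 4, 5, 3]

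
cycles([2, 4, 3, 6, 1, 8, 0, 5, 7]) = (0 2 3 6)(1 4)(5 8 7)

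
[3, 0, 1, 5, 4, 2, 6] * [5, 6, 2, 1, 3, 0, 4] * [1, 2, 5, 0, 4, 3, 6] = [2, 3, 6, 1, 0, 5, 4]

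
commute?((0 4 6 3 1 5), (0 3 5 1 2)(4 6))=no:(0 4 6 3 1 5) * (0 3 5 1 2)(4 6)=(0 6 5 3 2), (0 3 5 1 2)(4 6) * (0 4 6 3 1 5)=(0 1 2 4 3)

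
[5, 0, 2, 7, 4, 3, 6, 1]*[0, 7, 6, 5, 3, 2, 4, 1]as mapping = [0→2, 1→0, 2→6, 3→1, 4→3, 5→5, 6→4, 7→7]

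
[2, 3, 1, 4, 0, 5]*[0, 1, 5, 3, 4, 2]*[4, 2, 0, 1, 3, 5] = [5, 1, 2, 3, 4, 0]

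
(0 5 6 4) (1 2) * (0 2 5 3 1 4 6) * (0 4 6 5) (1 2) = (0 3 2 6 5 4 1) 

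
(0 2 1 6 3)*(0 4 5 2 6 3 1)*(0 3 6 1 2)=(0 1 6 2 3 4 5)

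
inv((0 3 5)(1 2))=(0 5 3)(1 2)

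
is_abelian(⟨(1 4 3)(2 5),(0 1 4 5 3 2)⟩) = no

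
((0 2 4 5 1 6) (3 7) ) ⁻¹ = (0 6 1 5 4 2) (3 7) 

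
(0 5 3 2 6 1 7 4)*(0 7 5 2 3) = (0 2 6 1 5)(4 7)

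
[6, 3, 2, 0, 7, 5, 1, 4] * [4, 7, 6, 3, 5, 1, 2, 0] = [2, 3, 6, 4, 0, 1, 7, 5]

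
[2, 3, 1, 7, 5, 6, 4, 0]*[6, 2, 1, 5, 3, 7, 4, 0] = [1, 5, 2, 0, 7, 4, 3, 6]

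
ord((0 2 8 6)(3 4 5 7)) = 4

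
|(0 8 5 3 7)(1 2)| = 10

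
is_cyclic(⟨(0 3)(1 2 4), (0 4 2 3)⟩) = no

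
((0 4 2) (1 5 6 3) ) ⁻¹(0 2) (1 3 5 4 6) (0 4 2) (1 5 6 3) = (0 4) (1 6 2 3 5) 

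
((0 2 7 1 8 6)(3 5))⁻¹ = (0 6 8 1 7 2)(3 5)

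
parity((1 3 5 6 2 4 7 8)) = odd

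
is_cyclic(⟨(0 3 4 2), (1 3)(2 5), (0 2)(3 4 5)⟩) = no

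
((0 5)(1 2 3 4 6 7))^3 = (0 5)(1 4)(2 6)(3 7)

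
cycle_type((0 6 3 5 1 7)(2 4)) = 2.6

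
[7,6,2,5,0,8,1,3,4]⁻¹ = [4,6,2,7,8,3,1,0,5]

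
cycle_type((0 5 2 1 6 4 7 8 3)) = 9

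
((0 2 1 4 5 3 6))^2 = (0 1 5 6 2 4 3)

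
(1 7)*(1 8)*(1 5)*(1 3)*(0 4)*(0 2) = (0 4 2) (1 7 8 5 3) 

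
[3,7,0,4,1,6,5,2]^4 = [7,3,1,2,0,5,6,4]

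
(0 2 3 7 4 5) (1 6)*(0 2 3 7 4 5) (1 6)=(0 3 4) (2 7 5) 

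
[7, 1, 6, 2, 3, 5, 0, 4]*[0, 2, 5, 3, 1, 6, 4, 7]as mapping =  [0→7, 1→2, 2→4, 3→5, 4→3, 5→6, 6→0, 7→1]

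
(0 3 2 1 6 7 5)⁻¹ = (0 5 7 6 1 2 3)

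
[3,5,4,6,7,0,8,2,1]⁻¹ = [5,8,7,0,2,1,3,4,6]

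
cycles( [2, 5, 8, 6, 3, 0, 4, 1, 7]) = (0 2 8 7 1 5)(3 6 4)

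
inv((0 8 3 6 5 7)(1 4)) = (0 7 5 6 3 8)(1 4)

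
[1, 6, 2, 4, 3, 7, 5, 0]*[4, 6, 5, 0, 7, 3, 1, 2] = [6, 1, 5, 7, 0, 2, 3, 4]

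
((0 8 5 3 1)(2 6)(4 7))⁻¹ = (0 1 3 5 8)(2 6)(4 7)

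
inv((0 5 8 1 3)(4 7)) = (0 3 1 8 5)(4 7)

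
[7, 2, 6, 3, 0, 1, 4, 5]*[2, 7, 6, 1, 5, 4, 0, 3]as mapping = [0→3, 1→6, 2→0, 3→1, 4→2, 5→7, 6→5, 7→4]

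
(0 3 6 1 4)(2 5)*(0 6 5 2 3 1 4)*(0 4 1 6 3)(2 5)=(0 6 1 4 3 2 5)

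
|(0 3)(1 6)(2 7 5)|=6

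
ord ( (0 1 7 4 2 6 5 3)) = 8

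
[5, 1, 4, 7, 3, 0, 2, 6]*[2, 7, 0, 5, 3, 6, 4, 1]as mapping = [0→6, 1→7, 2→3, 3→1, 4→5, 5→2, 6→0, 7→4]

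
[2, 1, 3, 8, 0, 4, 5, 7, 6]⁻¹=[4, 1, 0, 2, 5, 6, 8, 7, 3]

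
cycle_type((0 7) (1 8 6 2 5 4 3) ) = 2.7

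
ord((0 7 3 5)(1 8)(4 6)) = 4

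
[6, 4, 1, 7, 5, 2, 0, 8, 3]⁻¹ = [6, 2, 5, 8, 1, 4, 0, 3, 7]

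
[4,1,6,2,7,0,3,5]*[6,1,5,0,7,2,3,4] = [7,1,3,5,4,6,0,2]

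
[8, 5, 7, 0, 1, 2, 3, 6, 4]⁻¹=[3, 4, 5, 6, 8, 1, 7, 2, 0]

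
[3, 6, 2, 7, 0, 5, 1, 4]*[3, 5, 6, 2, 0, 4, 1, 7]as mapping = [0→2, 1→1, 2→6, 3→7, 4→3, 5→4, 6→5, 7→0]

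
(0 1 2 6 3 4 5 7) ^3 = (0 6 5 1 3 7 2 4) 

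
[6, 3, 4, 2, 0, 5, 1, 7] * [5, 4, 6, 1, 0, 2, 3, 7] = [3, 1, 0, 6, 5, 2, 4, 7]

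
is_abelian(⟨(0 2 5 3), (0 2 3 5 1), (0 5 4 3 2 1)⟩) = no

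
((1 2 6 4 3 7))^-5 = (1 2 6 4 3 7)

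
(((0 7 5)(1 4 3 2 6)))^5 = (0 5 7)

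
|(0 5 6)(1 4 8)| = 3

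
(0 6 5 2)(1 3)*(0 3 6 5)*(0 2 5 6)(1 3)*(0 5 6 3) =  (0 3)(1 5 6 2)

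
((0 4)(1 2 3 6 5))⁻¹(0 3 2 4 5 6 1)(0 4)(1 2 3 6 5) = (0 1 5 2 4 6 3)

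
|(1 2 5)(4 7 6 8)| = 12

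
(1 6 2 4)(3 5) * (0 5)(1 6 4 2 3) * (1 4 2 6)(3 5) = (0 3)(1 2 6 5 4)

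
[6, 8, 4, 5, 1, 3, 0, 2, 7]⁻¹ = [6, 4, 7, 5, 2, 3, 0, 8, 1]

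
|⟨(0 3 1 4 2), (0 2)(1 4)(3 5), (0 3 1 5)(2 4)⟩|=720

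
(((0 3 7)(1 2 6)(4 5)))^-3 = (4 5)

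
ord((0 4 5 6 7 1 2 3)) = 8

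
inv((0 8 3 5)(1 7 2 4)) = (0 5 3 8)(1 4 2 7)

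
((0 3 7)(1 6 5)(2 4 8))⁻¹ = (0 7 3)(1 5 6)(2 8 4)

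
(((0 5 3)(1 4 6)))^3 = ()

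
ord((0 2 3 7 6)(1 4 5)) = 15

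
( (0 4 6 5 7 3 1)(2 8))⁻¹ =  (0 1 3 7 5 6 4)(2 8)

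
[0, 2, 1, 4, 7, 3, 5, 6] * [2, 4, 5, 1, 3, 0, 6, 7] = [2, 5, 4, 3, 7, 1, 0, 6]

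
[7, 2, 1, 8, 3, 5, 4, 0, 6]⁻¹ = [7, 2, 1, 4, 6, 5, 8, 0, 3]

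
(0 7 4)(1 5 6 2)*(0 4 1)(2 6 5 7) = (0 2)(1 7)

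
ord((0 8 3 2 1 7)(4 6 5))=6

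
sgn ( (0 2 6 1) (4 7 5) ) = -1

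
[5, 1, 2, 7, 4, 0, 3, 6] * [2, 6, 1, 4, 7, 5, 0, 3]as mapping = [0→5, 1→6, 2→1, 3→3, 4→7, 5→2, 6→4, 7→0]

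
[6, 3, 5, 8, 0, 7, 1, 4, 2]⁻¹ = [4, 6, 8, 1, 7, 2, 0, 5, 3]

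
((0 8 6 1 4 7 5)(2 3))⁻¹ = (0 5 7 4 1 6 8)(2 3)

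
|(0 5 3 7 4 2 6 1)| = 8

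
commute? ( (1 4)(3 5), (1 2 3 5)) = no: (1 4)(3 5) * (1 2 3 5) = (1 4 2 3), (1 2 3 5) * (1 4)(3 5) = (1 2 5 4)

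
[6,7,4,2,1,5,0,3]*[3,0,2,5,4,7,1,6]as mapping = [0→1,1→6,2→4,3→2,4→0,5→7,6→3,7→5]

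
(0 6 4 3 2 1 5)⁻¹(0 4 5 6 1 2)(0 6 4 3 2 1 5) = (0 4 5 1 6 3)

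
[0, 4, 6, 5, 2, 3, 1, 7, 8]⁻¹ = [0, 6, 4, 5, 1, 3, 2, 7, 8]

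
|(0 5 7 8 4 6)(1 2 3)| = 6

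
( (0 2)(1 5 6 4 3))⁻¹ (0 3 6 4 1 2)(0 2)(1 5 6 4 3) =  (0 2 1 4 3 5)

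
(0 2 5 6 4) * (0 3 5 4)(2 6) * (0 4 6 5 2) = (0 5)(2 6 4 3)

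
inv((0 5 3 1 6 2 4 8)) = (0 8 4 2 6 1 3 5)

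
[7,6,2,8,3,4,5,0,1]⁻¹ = [7,8,2,4,5,6,1,0,3]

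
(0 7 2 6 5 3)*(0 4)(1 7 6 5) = (0 6 1 7 2 5 3 4)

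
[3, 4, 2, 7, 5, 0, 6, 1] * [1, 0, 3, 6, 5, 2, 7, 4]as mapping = [0→6, 1→5, 2→3, 3→4, 4→2, 5→1, 6→7, 7→0]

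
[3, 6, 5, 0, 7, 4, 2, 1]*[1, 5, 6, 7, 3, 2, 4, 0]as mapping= [0→7, 1→4, 2→2, 3→1, 4→0, 5→3, 6→6, 7→5]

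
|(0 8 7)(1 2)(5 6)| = 6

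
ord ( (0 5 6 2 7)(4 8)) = 10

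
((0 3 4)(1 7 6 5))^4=(0 3 4)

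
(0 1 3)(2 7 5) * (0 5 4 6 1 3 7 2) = (0 3 5)(1 7 4 6)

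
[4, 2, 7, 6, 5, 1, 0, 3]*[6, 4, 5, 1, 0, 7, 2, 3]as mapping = [0→0, 1→5, 2→3, 3→2, 4→7, 5→4, 6→6, 7→1]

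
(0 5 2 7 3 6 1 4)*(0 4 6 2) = (0 5)(1 6)(2 7 3)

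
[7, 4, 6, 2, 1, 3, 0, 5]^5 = [6, 4, 3, 5, 1, 7, 2, 0]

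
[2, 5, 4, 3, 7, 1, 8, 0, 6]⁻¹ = [7, 5, 0, 3, 2, 1, 8, 4, 6]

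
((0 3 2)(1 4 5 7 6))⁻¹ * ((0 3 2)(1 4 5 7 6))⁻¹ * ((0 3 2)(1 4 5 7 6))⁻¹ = (1 5 6 4 7)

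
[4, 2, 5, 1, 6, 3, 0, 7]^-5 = [4, 3, 1, 5, 6, 2, 0, 7]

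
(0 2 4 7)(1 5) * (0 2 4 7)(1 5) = (0 4)(2 7)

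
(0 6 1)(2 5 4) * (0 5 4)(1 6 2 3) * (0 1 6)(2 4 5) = (0 4 3 6)(1 2 5)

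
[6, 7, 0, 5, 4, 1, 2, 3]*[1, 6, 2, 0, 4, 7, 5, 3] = [5, 3, 1, 7, 4, 6, 2, 0]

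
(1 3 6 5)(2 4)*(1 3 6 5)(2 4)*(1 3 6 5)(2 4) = (1 5 6 3)(2 4)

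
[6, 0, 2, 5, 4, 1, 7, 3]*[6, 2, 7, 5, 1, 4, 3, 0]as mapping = [0→3, 1→6, 2→7, 3→4, 4→1, 5→2, 6→0, 7→5]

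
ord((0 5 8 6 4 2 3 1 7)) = 9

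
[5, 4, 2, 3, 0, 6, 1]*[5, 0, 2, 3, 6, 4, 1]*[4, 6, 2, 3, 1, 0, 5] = [1, 5, 2, 3, 0, 6, 4]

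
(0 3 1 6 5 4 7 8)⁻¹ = (0 8 7 4 5 6 1 3)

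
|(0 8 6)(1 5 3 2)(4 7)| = 12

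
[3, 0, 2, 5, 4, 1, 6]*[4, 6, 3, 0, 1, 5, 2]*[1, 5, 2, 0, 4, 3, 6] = [1, 4, 0, 3, 5, 6, 2]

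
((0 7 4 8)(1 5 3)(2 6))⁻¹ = (0 8 4 7)(1 3 5)(2 6)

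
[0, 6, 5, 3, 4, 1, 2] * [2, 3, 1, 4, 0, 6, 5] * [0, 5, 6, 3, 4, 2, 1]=[6, 2, 1, 4, 0, 3, 5]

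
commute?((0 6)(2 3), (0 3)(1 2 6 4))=no:(0 6)(2 3)*(0 3)(1 2 6 4)=(0 4 1 2)(3 6), (0 3)(1 2 6 4)*(0 6)(2 3)=(0 2)(1 3 6 4)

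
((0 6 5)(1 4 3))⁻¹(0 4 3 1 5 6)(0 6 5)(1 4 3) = (0 5 6 3 1 4)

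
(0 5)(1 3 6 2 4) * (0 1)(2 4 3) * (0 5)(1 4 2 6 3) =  (1 6 2)(4 5)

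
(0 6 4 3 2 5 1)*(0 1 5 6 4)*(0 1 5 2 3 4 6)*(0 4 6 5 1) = (0 5 2 4 6)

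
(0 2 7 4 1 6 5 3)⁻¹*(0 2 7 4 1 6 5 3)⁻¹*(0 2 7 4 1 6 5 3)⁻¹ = (0 6 7 3 1 2 5 4)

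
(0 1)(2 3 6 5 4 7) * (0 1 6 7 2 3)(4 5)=(0 6 4 2)(3 7)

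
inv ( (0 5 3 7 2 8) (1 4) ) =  (0 8 2 7 3 5) (1 4) 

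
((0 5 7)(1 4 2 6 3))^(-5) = (0 5 7)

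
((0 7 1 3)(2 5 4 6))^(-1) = (0 3 1 7)(2 6 4 5)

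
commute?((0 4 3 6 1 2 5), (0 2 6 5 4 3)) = no:(0 4 3 6 1 2 5)*(0 2 6 5 4 3) = (0 3 5 2 4)(1 6), (0 2 6 5 4 3)*(0 4 3 6 1 2 5) = (0 5 3 4 6)(1 2)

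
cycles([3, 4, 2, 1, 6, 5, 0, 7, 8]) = (0 3 1 4 6)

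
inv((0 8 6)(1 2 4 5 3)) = (0 6 8)(1 3 5 4 2)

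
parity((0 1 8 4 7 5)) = odd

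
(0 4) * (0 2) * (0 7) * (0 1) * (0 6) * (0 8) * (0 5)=(0 4 2 7 1 6 8 5)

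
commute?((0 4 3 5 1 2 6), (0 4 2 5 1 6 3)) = no:(0 4 3 5 1 2 6)*(0 4 2 5 1 6 3) = (0 2 3 1 5 6 4), (0 4 2 5 1 6 3)*(0 4 3 5 1 2 6) = (0 3 4 6 5 2 1)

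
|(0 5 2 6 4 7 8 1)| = 8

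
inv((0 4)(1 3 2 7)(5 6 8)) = (0 4)(1 7 2 3)(5 8 6)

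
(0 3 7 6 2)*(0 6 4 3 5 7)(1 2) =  (0 5 7 4 3)(1 2 6)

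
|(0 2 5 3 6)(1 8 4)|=15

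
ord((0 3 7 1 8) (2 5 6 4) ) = 20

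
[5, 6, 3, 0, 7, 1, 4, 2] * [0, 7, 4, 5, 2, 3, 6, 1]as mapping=[0→3, 1→6, 2→5, 3→0, 4→1, 5→7, 6→2, 7→4]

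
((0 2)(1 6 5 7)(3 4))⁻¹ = (0 2)(1 7 5 6)(3 4)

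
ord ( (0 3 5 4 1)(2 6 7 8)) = 20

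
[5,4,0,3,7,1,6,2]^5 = [2,5,7,3,1,0,6,4]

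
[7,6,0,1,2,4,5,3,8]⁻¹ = [2,3,4,7,5,6,1,0,8]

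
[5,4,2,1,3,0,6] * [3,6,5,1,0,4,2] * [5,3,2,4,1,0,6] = [1,5,0,6,3,4,2]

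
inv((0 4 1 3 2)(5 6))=(0 2 3 1 4)(5 6)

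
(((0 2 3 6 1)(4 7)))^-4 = (0 2 3 6 1)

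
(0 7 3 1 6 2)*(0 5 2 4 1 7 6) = (0 6 4 1)(2 5)(3 7)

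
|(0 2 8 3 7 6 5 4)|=8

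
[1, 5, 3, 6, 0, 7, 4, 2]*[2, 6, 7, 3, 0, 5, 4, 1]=[6, 5, 3, 4, 2, 1, 0, 7]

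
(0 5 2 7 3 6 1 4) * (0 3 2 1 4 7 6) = (0 5 1 7 2 6 4 3)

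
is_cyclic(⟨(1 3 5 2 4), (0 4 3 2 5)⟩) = no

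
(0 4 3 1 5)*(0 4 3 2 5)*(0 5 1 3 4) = (0 4 2 1 5)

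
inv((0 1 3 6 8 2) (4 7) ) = (0 2 8 6 3 1) (4 7) 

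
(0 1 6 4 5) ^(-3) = (0 6 5 1 4) 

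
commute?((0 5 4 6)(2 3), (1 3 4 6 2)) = no:(0 5 4 6)(2 3)*(1 3 4 6 2) = (0 5 6)(1 3)(2 4), (1 3 4 6 2)*(0 5 4 6)(2 3) = (0 5 4)(1 2)(3 6)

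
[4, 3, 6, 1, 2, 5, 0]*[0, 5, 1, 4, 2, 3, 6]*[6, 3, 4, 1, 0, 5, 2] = [4, 0, 2, 5, 3, 1, 6]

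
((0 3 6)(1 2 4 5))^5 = (0 6 3)(1 2 4 5)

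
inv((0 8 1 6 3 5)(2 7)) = (0 5 3 6 1 8)(2 7)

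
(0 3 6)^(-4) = (0 6 3)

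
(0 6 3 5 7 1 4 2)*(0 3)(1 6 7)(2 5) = (0 7 6)(1 4 5)(2 3)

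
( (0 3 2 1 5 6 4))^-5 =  (0 2 5 4 3 1 6)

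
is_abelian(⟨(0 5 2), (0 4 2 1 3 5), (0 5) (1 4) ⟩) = no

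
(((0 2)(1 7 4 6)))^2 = (1 4)(6 7)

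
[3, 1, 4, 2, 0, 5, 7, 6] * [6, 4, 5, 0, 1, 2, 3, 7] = [0, 4, 1, 5, 6, 2, 7, 3]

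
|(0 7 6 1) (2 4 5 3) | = 4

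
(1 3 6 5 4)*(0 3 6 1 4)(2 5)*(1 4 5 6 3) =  (0 1 3 4 5)(2 6)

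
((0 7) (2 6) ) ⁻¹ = (0 7) (2 6) 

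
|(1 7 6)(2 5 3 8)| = 12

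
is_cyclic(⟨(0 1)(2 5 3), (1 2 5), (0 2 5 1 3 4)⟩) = no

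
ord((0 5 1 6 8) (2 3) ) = 10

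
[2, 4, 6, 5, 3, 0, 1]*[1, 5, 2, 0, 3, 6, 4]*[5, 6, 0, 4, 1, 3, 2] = [0, 4, 1, 2, 5, 6, 3]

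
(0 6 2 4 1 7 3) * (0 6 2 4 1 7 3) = (0 2 1 3 6 4 7)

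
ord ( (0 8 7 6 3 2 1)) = 7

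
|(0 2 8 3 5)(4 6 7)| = 15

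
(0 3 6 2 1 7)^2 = (0 6 1)(2 7 3)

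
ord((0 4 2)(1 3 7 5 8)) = 15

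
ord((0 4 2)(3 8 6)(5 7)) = 6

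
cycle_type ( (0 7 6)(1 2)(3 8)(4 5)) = 2^3.3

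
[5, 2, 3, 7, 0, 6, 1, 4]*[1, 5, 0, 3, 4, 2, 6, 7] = [2, 0, 3, 7, 1, 6, 5, 4]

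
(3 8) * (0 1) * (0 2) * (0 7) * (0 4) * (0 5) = (0 1 2 7 4 5)(3 8)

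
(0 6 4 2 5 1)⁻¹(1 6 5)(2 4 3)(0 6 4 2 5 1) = (0 4 1)(2 3 5)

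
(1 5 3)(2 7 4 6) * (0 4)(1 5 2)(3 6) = (0 4 3 5 6 1 2 7)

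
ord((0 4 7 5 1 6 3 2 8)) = 9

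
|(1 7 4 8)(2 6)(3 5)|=4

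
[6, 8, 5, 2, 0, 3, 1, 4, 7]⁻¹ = [4, 6, 3, 5, 7, 2, 0, 8, 1]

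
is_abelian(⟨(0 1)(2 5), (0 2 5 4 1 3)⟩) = no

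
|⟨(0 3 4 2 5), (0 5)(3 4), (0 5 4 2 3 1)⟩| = 720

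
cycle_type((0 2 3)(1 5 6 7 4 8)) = 3.6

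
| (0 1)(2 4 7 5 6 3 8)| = 14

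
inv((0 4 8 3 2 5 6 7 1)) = (0 1 7 6 5 2 3 8 4)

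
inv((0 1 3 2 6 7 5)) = (0 5 7 6 2 3 1)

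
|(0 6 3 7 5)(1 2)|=10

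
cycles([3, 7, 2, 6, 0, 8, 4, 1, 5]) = (0 3 6 4)(1 7)(5 8)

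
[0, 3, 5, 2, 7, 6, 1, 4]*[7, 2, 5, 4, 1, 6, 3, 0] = [7, 4, 6, 5, 0, 3, 2, 1]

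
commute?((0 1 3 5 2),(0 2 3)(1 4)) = no:(0 1 3 5 2)*(0 2 3)(1 4) = (0 4 1)(3 5),(0 2 3)(1 4)*(0 1 3 5 2) = (1 4 3)(2 5)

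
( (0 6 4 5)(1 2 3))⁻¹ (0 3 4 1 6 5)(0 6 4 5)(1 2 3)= (0 6 1 5 2 4)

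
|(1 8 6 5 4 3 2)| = 7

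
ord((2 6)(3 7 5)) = 6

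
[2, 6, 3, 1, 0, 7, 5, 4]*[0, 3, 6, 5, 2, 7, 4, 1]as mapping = [0→6, 1→4, 2→5, 3→3, 4→0, 5→1, 6→7, 7→2]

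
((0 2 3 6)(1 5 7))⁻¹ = (0 6 3 2)(1 7 5)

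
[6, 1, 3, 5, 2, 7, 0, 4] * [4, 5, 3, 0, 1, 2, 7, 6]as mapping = [0→7, 1→5, 2→0, 3→2, 4→3, 5→6, 6→4, 7→1]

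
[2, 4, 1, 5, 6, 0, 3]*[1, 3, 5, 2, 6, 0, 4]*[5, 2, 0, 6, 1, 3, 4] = [3, 4, 6, 5, 1, 2, 0]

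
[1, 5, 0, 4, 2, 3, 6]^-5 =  [1, 5, 0, 4, 2, 3, 6]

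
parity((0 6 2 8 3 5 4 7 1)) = even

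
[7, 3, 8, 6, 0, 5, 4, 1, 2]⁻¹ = [4, 7, 8, 1, 6, 5, 3, 0, 2]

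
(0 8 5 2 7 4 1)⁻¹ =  (0 1 4 7 2 5 8)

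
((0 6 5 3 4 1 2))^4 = (0 4 6 1 5 2 3)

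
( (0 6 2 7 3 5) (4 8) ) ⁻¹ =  (0 5 3 7 2 6) (4 8) 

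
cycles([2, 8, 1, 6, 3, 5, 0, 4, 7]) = (0 2 1 8 7 4 3 6)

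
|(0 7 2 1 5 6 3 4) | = 8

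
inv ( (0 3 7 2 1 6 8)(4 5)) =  (0 8 6 1 2 7 3)(4 5)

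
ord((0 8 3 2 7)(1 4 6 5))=20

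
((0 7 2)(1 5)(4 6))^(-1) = (0 2 7)(1 5)(4 6)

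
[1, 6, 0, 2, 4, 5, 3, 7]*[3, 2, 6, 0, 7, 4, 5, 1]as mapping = [0→2, 1→5, 2→3, 3→6, 4→7, 5→4, 6→0, 7→1]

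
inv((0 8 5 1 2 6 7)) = (0 7 6 2 1 5 8)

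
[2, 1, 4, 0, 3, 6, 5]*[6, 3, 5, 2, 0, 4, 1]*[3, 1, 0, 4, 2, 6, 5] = [6, 4, 3, 5, 0, 1, 2]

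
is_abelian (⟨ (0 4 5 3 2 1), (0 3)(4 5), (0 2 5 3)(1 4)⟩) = no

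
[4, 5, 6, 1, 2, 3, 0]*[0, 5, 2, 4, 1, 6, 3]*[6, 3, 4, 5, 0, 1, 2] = [3, 2, 5, 1, 4, 0, 6]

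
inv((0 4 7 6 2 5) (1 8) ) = (0 5 2 6 7 4) (1 8) 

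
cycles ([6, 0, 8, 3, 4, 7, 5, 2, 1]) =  (0 6 5 7 2 8 1)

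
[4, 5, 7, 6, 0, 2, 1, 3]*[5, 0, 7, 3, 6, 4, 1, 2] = [6, 4, 2, 1, 5, 7, 0, 3]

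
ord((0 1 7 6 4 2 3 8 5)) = 9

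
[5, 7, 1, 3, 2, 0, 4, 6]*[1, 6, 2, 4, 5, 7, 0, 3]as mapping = [0→7, 1→3, 2→6, 3→4, 4→2, 5→1, 6→5, 7→0]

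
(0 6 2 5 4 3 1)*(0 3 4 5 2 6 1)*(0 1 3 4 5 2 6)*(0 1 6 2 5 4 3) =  (1 3 6)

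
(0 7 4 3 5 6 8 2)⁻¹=(0 2 8 6 5 3 4 7)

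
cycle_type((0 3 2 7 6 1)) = 6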